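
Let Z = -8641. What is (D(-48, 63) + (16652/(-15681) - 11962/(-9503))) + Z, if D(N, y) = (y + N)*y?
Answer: -1146801982762/149016543 ≈ -7695.8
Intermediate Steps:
D(N, y) = y*(N + y) (D(N, y) = (N + y)*y = y*(N + y))
(D(-48, 63) + (16652/(-15681) - 11962/(-9503))) + Z = (63*(-48 + 63) + (16652/(-15681) - 11962/(-9503))) - 8641 = (63*15 + (16652*(-1/15681) - 11962*(-1/9503))) - 8641 = (945 + (-16652/15681 + 11962/9503)) - 8641 = (945 + 29332166/149016543) - 8641 = 140849965301/149016543 - 8641 = -1146801982762/149016543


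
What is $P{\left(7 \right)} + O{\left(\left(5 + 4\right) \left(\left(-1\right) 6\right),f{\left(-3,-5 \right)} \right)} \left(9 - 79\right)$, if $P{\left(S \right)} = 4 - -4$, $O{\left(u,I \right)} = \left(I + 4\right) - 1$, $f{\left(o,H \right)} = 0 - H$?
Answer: $-552$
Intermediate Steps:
$f{\left(o,H \right)} = - H$
$O{\left(u,I \right)} = 3 + I$ ($O{\left(u,I \right)} = \left(4 + I\right) - 1 = 3 + I$)
$P{\left(S \right)} = 8$ ($P{\left(S \right)} = 4 + 4 = 8$)
$P{\left(7 \right)} + O{\left(\left(5 + 4\right) \left(\left(-1\right) 6\right),f{\left(-3,-5 \right)} \right)} \left(9 - 79\right) = 8 + \left(3 - -5\right) \left(9 - 79\right) = 8 + \left(3 + 5\right) \left(9 - 79\right) = 8 + 8 \left(-70\right) = 8 - 560 = -552$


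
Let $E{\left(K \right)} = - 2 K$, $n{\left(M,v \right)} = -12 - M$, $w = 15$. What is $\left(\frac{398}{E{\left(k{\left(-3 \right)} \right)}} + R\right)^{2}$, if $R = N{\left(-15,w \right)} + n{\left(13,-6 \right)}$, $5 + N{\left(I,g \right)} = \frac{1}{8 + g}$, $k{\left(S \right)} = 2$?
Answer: $\frac{35462025}{2116} \approx 16759.0$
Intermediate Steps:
$N{\left(I,g \right)} = -5 + \frac{1}{8 + g}$
$R = - \frac{689}{23}$ ($R = \frac{-39 - 75}{8 + 15} - 25 = \frac{-39 - 75}{23} - 25 = \frac{1}{23} \left(-114\right) - 25 = - \frac{114}{23} - 25 = - \frac{689}{23} \approx -29.957$)
$\left(\frac{398}{E{\left(k{\left(-3 \right)} \right)}} + R\right)^{2} = \left(\frac{398}{\left(-2\right) 2} - \frac{689}{23}\right)^{2} = \left(\frac{398}{-4} - \frac{689}{23}\right)^{2} = \left(398 \left(- \frac{1}{4}\right) - \frac{689}{23}\right)^{2} = \left(- \frac{199}{2} - \frac{689}{23}\right)^{2} = \left(- \frac{5955}{46}\right)^{2} = \frac{35462025}{2116}$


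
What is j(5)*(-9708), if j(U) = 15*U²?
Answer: -3640500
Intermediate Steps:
j(5)*(-9708) = (15*5²)*(-9708) = (15*25)*(-9708) = 375*(-9708) = -3640500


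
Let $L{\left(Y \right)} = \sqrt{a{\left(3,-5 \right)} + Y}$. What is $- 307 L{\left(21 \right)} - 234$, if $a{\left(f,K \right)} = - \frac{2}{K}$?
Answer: $-234 - \frac{307 \sqrt{535}}{5} \approx -1654.2$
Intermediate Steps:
$L{\left(Y \right)} = \sqrt{\frac{2}{5} + Y}$ ($L{\left(Y \right)} = \sqrt{- \frac{2}{-5} + Y} = \sqrt{\left(-2\right) \left(- \frac{1}{5}\right) + Y} = \sqrt{\frac{2}{5} + Y}$)
$- 307 L{\left(21 \right)} - 234 = - 307 \frac{\sqrt{10 + 25 \cdot 21}}{5} - 234 = - 307 \frac{\sqrt{10 + 525}}{5} - 234 = - 307 \frac{\sqrt{535}}{5} - 234 = - \frac{307 \sqrt{535}}{5} - 234 = -234 - \frac{307 \sqrt{535}}{5}$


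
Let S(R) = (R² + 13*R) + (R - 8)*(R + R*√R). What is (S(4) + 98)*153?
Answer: 18054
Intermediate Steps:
S(R) = R² + 13*R + (-8 + R)*(R + R^(3/2)) (S(R) = (R² + 13*R) + (-8 + R)*(R + R^(3/2)) = R² + 13*R + (-8 + R)*(R + R^(3/2)))
(S(4) + 98)*153 = ((4^(5/2) - 8*4^(3/2) + 2*4² + 5*4) + 98)*153 = ((32 - 8*8 + 2*16 + 20) + 98)*153 = ((32 - 64 + 32 + 20) + 98)*153 = (20 + 98)*153 = 118*153 = 18054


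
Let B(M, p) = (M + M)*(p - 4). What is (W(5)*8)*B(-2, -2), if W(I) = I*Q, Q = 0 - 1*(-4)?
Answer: 3840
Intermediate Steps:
Q = 4 (Q = 0 + 4 = 4)
B(M, p) = 2*M*(-4 + p) (B(M, p) = (2*M)*(-4 + p) = 2*M*(-4 + p))
W(I) = 4*I (W(I) = I*4 = 4*I)
(W(5)*8)*B(-2, -2) = ((4*5)*8)*(2*(-2)*(-4 - 2)) = (20*8)*(2*(-2)*(-6)) = 160*24 = 3840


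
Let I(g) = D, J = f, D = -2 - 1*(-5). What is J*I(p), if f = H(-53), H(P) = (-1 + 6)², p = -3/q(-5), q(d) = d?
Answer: 75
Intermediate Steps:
p = ⅗ (p = -3/(-5) = -3*(-⅕) = ⅗ ≈ 0.60000)
H(P) = 25 (H(P) = 5² = 25)
D = 3 (D = -2 + 5 = 3)
f = 25
J = 25
I(g) = 3
J*I(p) = 25*3 = 75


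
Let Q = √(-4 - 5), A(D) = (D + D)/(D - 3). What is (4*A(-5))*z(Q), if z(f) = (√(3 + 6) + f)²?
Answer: 90*I ≈ 90.0*I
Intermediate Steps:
A(D) = 2*D/(-3 + D) (A(D) = (2*D)/(-3 + D) = 2*D/(-3 + D))
Q = 3*I (Q = √(-9) = 3*I ≈ 3.0*I)
z(f) = (3 + f)² (z(f) = (√9 + f)² = (3 + f)²)
(4*A(-5))*z(Q) = (4*(2*(-5)/(-3 - 5)))*(3 + 3*I)² = (4*(2*(-5)/(-8)))*(3 + 3*I)² = (4*(2*(-5)*(-⅛)))*(3 + 3*I)² = (4*(5/4))*(3 + 3*I)² = 5*(3 + 3*I)²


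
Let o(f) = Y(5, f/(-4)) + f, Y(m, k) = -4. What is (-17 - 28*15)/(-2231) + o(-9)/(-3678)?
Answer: 71143/356766 ≈ 0.19941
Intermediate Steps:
o(f) = -4 + f
(-17 - 28*15)/(-2231) + o(-9)/(-3678) = (-17 - 28*15)/(-2231) + (-4 - 9)/(-3678) = (-17 - 420)*(-1/2231) - 13*(-1/3678) = -437*(-1/2231) + 13/3678 = 19/97 + 13/3678 = 71143/356766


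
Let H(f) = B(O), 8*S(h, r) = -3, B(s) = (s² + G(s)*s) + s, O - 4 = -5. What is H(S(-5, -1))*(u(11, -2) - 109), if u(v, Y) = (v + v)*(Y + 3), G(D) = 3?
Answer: 261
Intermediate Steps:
O = -1 (O = 4 - 5 = -1)
B(s) = s² + 4*s (B(s) = (s² + 3*s) + s = s² + 4*s)
S(h, r) = -3/8 (S(h, r) = (⅛)*(-3) = -3/8)
H(f) = -3 (H(f) = -(4 - 1) = -1*3 = -3)
u(v, Y) = 2*v*(3 + Y) (u(v, Y) = (2*v)*(3 + Y) = 2*v*(3 + Y))
H(S(-5, -1))*(u(11, -2) - 109) = -3*(2*11*(3 - 2) - 109) = -3*(2*11*1 - 109) = -3*(22 - 109) = -3*(-87) = 261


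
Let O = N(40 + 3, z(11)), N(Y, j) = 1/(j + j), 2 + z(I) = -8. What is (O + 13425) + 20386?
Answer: 676219/20 ≈ 33811.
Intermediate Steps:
z(I) = -10 (z(I) = -2 - 8 = -10)
N(Y, j) = 1/(2*j)
O = -1/20 (O = (½)/(-10) = (½)*(-⅒) = -1/20 ≈ -0.050000)
(O + 13425) + 20386 = (-1/20 + 13425) + 20386 = 268499/20 + 20386 = 676219/20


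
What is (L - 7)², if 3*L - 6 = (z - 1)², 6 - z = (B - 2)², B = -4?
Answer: 894916/9 ≈ 99435.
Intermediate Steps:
z = -30 (z = 6 - (-4 - 2)² = 6 - 1*(-6)² = 6 - 1*36 = 6 - 36 = -30)
L = 967/3 (L = 2 + (-30 - 1)²/3 = 2 + (⅓)*(-31)² = 2 + (⅓)*961 = 2 + 961/3 = 967/3 ≈ 322.33)
(L - 7)² = (967/3 - 7)² = (946/3)² = 894916/9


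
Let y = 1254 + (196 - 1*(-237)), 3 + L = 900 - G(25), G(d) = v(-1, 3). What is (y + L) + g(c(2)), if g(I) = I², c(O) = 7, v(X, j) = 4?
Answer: 2629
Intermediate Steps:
G(d) = 4
L = 893 (L = -3 + (900 - 1*4) = -3 + (900 - 4) = -3 + 896 = 893)
y = 1687 (y = 1254 + (196 + 237) = 1254 + 433 = 1687)
(y + L) + g(c(2)) = (1687 + 893) + 7² = 2580 + 49 = 2629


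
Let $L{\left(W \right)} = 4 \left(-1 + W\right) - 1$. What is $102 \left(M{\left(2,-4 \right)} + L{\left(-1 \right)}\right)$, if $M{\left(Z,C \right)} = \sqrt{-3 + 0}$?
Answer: $-918 + 102 i \sqrt{3} \approx -918.0 + 176.67 i$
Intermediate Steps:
$L{\left(W \right)} = -5 + 4 W$ ($L{\left(W \right)} = \left(-4 + 4 W\right) - 1 = -5 + 4 W$)
$M{\left(Z,C \right)} = i \sqrt{3}$ ($M{\left(Z,C \right)} = \sqrt{-3} = i \sqrt{3}$)
$102 \left(M{\left(2,-4 \right)} + L{\left(-1 \right)}\right) = 102 \left(i \sqrt{3} + \left(-5 + 4 \left(-1\right)\right)\right) = 102 \left(i \sqrt{3} - 9\right) = 102 \left(-9 + i \sqrt{3}\right) = -918 + 102 i \sqrt{3}$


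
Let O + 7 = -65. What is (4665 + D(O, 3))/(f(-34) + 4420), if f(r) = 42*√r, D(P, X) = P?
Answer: 298545/288182 - 96453*I*√34/9798188 ≈ 1.036 - 0.0574*I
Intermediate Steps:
O = -72 (O = -7 - 65 = -72)
(4665 + D(O, 3))/(f(-34) + 4420) = (4665 - 72)/(42*√(-34) + 4420) = 4593/(42*(I*√34) + 4420) = 4593/(42*I*√34 + 4420) = 4593/(4420 + 42*I*√34)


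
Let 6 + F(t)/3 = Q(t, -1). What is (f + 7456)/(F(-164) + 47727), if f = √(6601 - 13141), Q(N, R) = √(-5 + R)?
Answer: 13174752/84301805 + 2*√1090/252905415 - 7456*I*√6/758716245 + 3534*I*√1635/84301805 ≈ 0.15628 + 0.001671*I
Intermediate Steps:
f = 2*I*√1635 (f = √(-6540) = 2*I*√1635 ≈ 80.87*I)
F(t) = -18 + 3*I*√6 (F(t) = -18 + 3*√(-5 - 1) = -18 + 3*√(-6) = -18 + 3*(I*√6) = -18 + 3*I*√6)
(f + 7456)/(F(-164) + 47727) = (2*I*√1635 + 7456)/((-18 + 3*I*√6) + 47727) = (7456 + 2*I*√1635)/(47709 + 3*I*√6)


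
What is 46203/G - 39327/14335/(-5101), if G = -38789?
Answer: -3376968890502/2836361646815 ≈ -1.1906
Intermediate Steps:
46203/G - 39327/14335/(-5101) = 46203/(-38789) - 39327/14335/(-5101) = 46203*(-1/38789) - 39327*1/14335*(-1/5101) = -46203/38789 - 39327/14335*(-1/5101) = -46203/38789 + 39327/73122835 = -3376968890502/2836361646815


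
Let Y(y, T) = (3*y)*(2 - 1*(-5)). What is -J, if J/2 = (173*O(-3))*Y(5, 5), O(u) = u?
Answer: 108990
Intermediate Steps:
Y(y, T) = 21*y (Y(y, T) = (3*y)*(2 + 5) = (3*y)*7 = 21*y)
J = -108990 (J = 2*((173*(-3))*(21*5)) = 2*(-519*105) = 2*(-54495) = -108990)
-J = -1*(-108990) = 108990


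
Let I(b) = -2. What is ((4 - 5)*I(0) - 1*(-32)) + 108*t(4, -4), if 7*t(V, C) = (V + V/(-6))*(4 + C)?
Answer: 34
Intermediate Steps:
t(V, C) = 5*V*(4 + C)/42 (t(V, C) = ((V + V/(-6))*(4 + C))/7 = ((V + V*(-1/6))*(4 + C))/7 = ((V - V/6)*(4 + C))/7 = ((5*V/6)*(4 + C))/7 = (5*V*(4 + C)/6)/7 = 5*V*(4 + C)/42)
((4 - 5)*I(0) - 1*(-32)) + 108*t(4, -4) = ((4 - 5)*(-2) - 1*(-32)) + 108*((5/42)*4*(4 - 4)) = (-1*(-2) + 32) + 108*((5/42)*4*0) = (2 + 32) + 108*0 = 34 + 0 = 34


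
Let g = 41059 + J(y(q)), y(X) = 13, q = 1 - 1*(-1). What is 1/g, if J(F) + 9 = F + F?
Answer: 1/41076 ≈ 2.4345e-5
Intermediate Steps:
q = 2 (q = 1 + 1 = 2)
J(F) = -9 + 2*F (J(F) = -9 + (F + F) = -9 + 2*F)
g = 41076 (g = 41059 + (-9 + 2*13) = 41059 + (-9 + 26) = 41059 + 17 = 41076)
1/g = 1/41076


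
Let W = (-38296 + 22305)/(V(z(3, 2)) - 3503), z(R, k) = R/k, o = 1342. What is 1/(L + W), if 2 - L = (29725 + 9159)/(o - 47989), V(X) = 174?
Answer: 155287863/1185952739 ≈ 0.13094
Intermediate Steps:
L = 132178/46647 (L = 2 - (29725 + 9159)/(1342 - 47989) = 2 - 38884/(-46647) = 2 - 38884*(-1)/46647 = 2 - 1*(-38884/46647) = 2 + 38884/46647 = 132178/46647 ≈ 2.8336)
W = 15991/3329 (W = (-38296 + 22305)/(174 - 3503) = -15991/(-3329) = -15991*(-1/3329) = 15991/3329 ≈ 4.8035)
1/(L + W) = 1/(132178/46647 + 15991/3329) = 1/(1185952739/155287863) = 155287863/1185952739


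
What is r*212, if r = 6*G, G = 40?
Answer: 50880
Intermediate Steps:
r = 240 (r = 6*40 = 240)
r*212 = 240*212 = 50880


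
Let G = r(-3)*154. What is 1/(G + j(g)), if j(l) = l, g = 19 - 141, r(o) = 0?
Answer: -1/122 ≈ -0.0081967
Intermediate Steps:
g = -122
G = 0 (G = 0*154 = 0)
1/(G + j(g)) = 1/(0 - 122) = 1/(-122) = -1/122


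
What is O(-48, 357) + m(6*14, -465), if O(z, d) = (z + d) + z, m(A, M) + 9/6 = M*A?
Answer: -77601/2 ≈ -38801.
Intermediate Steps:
m(A, M) = -3/2 + A*M (m(A, M) = -3/2 + M*A = -3/2 + A*M)
O(z, d) = d + 2*z (O(z, d) = (d + z) + z = d + 2*z)
O(-48, 357) + m(6*14, -465) = (357 + 2*(-48)) + (-3/2 + (6*14)*(-465)) = (357 - 96) + (-3/2 + 84*(-465)) = 261 + (-3/2 - 39060) = 261 - 78123/2 = -77601/2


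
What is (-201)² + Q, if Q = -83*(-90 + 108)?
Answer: 38907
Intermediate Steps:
Q = -1494 (Q = -83*18 = -1494)
(-201)² + Q = (-201)² - 1494 = 40401 - 1494 = 38907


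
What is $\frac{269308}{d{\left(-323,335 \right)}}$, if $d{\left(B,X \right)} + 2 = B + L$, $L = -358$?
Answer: $- \frac{269308}{683} \approx -394.3$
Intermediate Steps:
$d{\left(B,X \right)} = -360 + B$ ($d{\left(B,X \right)} = -2 + \left(B - 358\right) = -2 + \left(-358 + B\right) = -360 + B$)
$\frac{269308}{d{\left(-323,335 \right)}} = \frac{269308}{-360 - 323} = \frac{269308}{-683} = 269308 \left(- \frac{1}{683}\right) = - \frac{269308}{683}$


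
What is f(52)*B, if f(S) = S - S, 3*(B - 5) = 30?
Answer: 0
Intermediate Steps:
B = 15 (B = 5 + (⅓)*30 = 5 + 10 = 15)
f(S) = 0
f(52)*B = 0*15 = 0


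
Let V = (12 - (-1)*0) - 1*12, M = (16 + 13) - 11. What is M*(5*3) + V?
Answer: 270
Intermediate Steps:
M = 18 (M = 29 - 11 = 18)
V = 0 (V = (12 - 1*0) - 12 = (12 + 0) - 12 = 12 - 12 = 0)
M*(5*3) + V = 18*(5*3) + 0 = 18*15 + 0 = 270 + 0 = 270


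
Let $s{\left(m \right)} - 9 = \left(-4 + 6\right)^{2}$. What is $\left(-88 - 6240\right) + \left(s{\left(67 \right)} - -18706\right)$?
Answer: $12391$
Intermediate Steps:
$s{\left(m \right)} = 13$ ($s{\left(m \right)} = 9 + \left(-4 + 6\right)^{2} = 9 + 2^{2} = 9 + 4 = 13$)
$\left(-88 - 6240\right) + \left(s{\left(67 \right)} - -18706\right) = \left(-88 - 6240\right) + \left(13 - -18706\right) = \left(-88 - 6240\right) + \left(13 + 18706\right) = -6328 + 18719 = 12391$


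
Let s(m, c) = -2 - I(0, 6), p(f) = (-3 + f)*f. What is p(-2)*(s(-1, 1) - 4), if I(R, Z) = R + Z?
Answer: -120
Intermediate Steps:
p(f) = f*(-3 + f)
s(m, c) = -8 (s(m, c) = -2 - (0 + 6) = -2 - 1*6 = -2 - 6 = -8)
p(-2)*(s(-1, 1) - 4) = (-2*(-3 - 2))*(-8 - 4) = -2*(-5)*(-12) = 10*(-12) = -120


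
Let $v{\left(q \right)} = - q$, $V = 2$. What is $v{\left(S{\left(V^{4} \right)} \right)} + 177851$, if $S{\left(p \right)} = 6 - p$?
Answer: $177861$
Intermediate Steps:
$v{\left(S{\left(V^{4} \right)} \right)} + 177851 = - (6 - 2^{4}) + 177851 = - (6 - 16) + 177851 = \left(-1\right) \left(-10\right) + 177851 = 10 + 177851 = 177861$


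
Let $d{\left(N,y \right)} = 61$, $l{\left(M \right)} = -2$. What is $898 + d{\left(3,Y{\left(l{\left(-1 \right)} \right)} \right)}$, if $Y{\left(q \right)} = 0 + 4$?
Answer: $959$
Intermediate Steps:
$Y{\left(q \right)} = 4$
$898 + d{\left(3,Y{\left(l{\left(-1 \right)} \right)} \right)} = 898 + 61 = 959$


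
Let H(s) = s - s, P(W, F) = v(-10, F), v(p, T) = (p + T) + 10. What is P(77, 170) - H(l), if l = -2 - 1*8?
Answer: 170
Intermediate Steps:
v(p, T) = 10 + T + p (v(p, T) = (T + p) + 10 = 10 + T + p)
P(W, F) = F (P(W, F) = 10 + F - 10 = F)
l = -10 (l = -2 - 8 = -10)
H(s) = 0
P(77, 170) - H(l) = 170 - 1*0 = 170 + 0 = 170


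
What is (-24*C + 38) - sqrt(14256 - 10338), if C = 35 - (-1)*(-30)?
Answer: -82 - sqrt(3918) ≈ -144.59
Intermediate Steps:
C = 5 (C = 35 - 1*30 = 35 - 30 = 5)
(-24*C + 38) - sqrt(14256 - 10338) = (-24*5 + 38) - sqrt(14256 - 10338) = (-120 + 38) - sqrt(3918) = -82 - sqrt(3918)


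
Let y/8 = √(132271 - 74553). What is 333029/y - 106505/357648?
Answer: -106505/357648 + 333029*√57718/461744 ≈ 172.98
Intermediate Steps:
y = 8*√57718 (y = 8*√(132271 - 74553) = 8*√57718 ≈ 1922.0)
333029/y - 106505/357648 = 333029/((8*√57718)) - 106505/357648 = 333029*(√57718/461744) - 106505*1/357648 = 333029*√57718/461744 - 106505/357648 = -106505/357648 + 333029*√57718/461744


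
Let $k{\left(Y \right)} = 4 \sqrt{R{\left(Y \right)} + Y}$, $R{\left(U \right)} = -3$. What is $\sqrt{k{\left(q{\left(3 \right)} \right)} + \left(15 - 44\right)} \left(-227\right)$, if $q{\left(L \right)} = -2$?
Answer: $- 227 \sqrt{-29 + 4 i \sqrt{5}} \approx -186.36 - 1236.6 i$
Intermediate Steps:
$k{\left(Y \right)} = 4 \sqrt{-3 + Y}$
$\sqrt{k{\left(q{\left(3 \right)} \right)} + \left(15 - 44\right)} \left(-227\right) = \sqrt{4 \sqrt{-3 - 2} + \left(15 - 44\right)} \left(-227\right) = \sqrt{4 \sqrt{-5} - 29} \left(-227\right) = \sqrt{4 i \sqrt{5} - 29} \left(-227\right) = \sqrt{-29 + 4 i \sqrt{5}} \left(-227\right) = - 227 \sqrt{-29 + 4 i \sqrt{5}}$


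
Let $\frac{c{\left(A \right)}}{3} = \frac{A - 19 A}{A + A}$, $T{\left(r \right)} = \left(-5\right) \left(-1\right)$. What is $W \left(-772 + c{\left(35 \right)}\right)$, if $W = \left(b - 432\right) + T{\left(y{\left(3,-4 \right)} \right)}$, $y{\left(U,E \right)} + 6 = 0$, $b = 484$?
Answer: $-45543$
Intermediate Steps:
$y{\left(U,E \right)} = -6$ ($y{\left(U,E \right)} = -6 + 0 = -6$)
$T{\left(r \right)} = 5$
$W = 57$ ($W = \left(484 - 432\right) + 5 = 52 + 5 = 57$)
$c{\left(A \right)} = -27$ ($c{\left(A \right)} = 3 \frac{A - 19 A}{A + A} = 3 \frac{\left(-18\right) A}{2 A} = 3 - 18 A \frac{1}{2 A} = 3 \left(-9\right) = -27$)
$W \left(-772 + c{\left(35 \right)}\right) = 57 \left(-772 - 27\right) = 57 \left(-799\right) = -45543$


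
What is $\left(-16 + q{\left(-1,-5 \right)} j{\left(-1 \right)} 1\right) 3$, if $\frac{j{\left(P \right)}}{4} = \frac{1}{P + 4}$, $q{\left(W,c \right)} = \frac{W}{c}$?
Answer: $- \frac{236}{5} \approx -47.2$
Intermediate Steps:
$j{\left(P \right)} = \frac{4}{4 + P}$ ($j{\left(P \right)} = \frac{4}{P + 4} = \frac{4}{4 + P}$)
$\left(-16 + q{\left(-1,-5 \right)} j{\left(-1 \right)} 1\right) 3 = \left(-16 + - \frac{1}{-5} \frac{4}{4 - 1} \cdot 1\right) 3 = \left(-16 + \left(-1\right) \left(- \frac{1}{5}\right) \frac{4}{3} \cdot 1\right) 3 = \left(-16 + \frac{4 \cdot \frac{1}{3}}{5} \cdot 1\right) 3 = \left(-16 + \frac{1}{5} \cdot \frac{4}{3} \cdot 1\right) 3 = \left(-16 + \frac{4}{15} \cdot 1\right) 3 = \left(-16 + \frac{4}{15}\right) 3 = \left(- \frac{236}{15}\right) 3 = - \frac{236}{5}$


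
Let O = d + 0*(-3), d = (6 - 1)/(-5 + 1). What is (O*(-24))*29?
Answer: 870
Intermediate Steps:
d = -5/4 (d = 5/(-4) = 5*(-¼) = -5/4 ≈ -1.2500)
O = -5/4 (O = -5/4 + 0*(-3) = -5/4 + 0 = -5/4 ≈ -1.2500)
(O*(-24))*29 = -5/4*(-24)*29 = 30*29 = 870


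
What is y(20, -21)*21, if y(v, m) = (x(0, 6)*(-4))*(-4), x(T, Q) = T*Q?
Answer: 0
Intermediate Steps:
x(T, Q) = Q*T
y(v, m) = 0 (y(v, m) = ((6*0)*(-4))*(-4) = (0*(-4))*(-4) = 0*(-4) = 0)
y(20, -21)*21 = 0*21 = 0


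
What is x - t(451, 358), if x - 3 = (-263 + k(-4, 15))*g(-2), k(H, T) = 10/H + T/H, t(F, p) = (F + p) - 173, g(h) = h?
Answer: -189/2 ≈ -94.500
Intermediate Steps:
t(F, p) = -173 + F + p
x = 1083/2 (x = 3 + (-263 + (10 + 15)/(-4))*(-2) = 3 + (-263 - ¼*25)*(-2) = 3 + (-263 - 25/4)*(-2) = 3 - 1077/4*(-2) = 3 + 1077/2 = 1083/2 ≈ 541.50)
x - t(451, 358) = 1083/2 - (-173 + 451 + 358) = 1083/2 - 1*636 = 1083/2 - 636 = -189/2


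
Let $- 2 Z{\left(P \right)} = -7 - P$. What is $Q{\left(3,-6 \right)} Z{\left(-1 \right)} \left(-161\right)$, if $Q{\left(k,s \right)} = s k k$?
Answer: $26082$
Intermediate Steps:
$Q{\left(k,s \right)} = s k^{2}$ ($Q{\left(k,s \right)} = k s k = s k^{2}$)
$Z{\left(P \right)} = \frac{7}{2} + \frac{P}{2}$ ($Z{\left(P \right)} = - \frac{-7 - P}{2} = \frac{7}{2} + \frac{P}{2}$)
$Q{\left(3,-6 \right)} Z{\left(-1 \right)} \left(-161\right) = - 6 \cdot 3^{2} \left(\frac{7}{2} + \frac{1}{2} \left(-1\right)\right) \left(-161\right) = \left(-6\right) 9 \left(\frac{7}{2} - \frac{1}{2}\right) \left(-161\right) = \left(-54\right) 3 \left(-161\right) = \left(-162\right) \left(-161\right) = 26082$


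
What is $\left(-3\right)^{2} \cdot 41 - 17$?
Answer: $352$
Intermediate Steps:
$\left(-3\right)^{2} \cdot 41 - 17 = 9 \cdot 41 - 17 = 369 - 17 = 352$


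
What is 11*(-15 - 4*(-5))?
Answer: 55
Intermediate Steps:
11*(-15 - 4*(-5)) = 11*(-15 + 20) = 11*5 = 55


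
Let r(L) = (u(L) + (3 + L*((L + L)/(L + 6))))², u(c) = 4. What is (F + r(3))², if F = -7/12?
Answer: 931225/144 ≈ 6466.8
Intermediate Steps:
F = -7/12 (F = -7*1/12 = -7/12 ≈ -0.58333)
r(L) = (7 + 2*L²/(6 + L))² (r(L) = (4 + (3 + L*((L + L)/(L + 6))))² = (4 + (3 + L*((2*L)/(6 + L))))² = (4 + (3 + L*(2*L/(6 + L))))² = (4 + (3 + 2*L²/(6 + L)))² = (7 + 2*L²/(6 + L))²)
(F + r(3))² = (-7/12 + (42 + 2*3² + 7*3)²/(6 + 3)²)² = (-7/12 + (42 + 2*9 + 21)²/9²)² = (-7/12 + (42 + 18 + 21)²/81)² = (-7/12 + (1/81)*81²)² = (-7/12 + (1/81)*6561)² = (-7/12 + 81)² = (965/12)² = 931225/144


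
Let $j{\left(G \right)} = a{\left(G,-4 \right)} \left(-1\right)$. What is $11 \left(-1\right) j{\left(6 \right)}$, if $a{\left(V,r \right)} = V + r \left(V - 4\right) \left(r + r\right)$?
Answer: $770$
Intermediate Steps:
$a{\left(V,r \right)} = V + 2 r^{2} \left(-4 + V\right)$ ($a{\left(V,r \right)} = V + r \left(-4 + V\right) 2 r = V + r 2 r \left(-4 + V\right) = V + 2 r^{2} \left(-4 + V\right)$)
$j{\left(G \right)} = 128 - 33 G$ ($j{\left(G \right)} = \left(G - 8 \left(-4\right)^{2} + 2 G \left(-4\right)^{2}\right) \left(-1\right) = \left(G - 128 + 2 G 16\right) \left(-1\right) = \left(G - 128 + 32 G\right) \left(-1\right) = \left(-128 + 33 G\right) \left(-1\right) = 128 - 33 G$)
$11 \left(-1\right) j{\left(6 \right)} = 11 \left(-1\right) \left(128 - 198\right) = - 11 \left(128 - 198\right) = \left(-11\right) \left(-70\right) = 770$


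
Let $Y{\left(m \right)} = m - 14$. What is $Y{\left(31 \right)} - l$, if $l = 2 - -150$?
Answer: $-135$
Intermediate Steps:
$Y{\left(m \right)} = -14 + m$
$l = 152$ ($l = 2 + 150 = 152$)
$Y{\left(31 \right)} - l = \left(-14 + 31\right) - 152 = 17 - 152 = -135$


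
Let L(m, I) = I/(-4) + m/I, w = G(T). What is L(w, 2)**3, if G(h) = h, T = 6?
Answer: 125/8 ≈ 15.625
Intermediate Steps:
w = 6
L(m, I) = -I/4 + m/I (L(m, I) = I*(-1/4) + m/I = -I/4 + m/I)
L(w, 2)**3 = (-1/4*2 + 6/2)**3 = (-1/2 + 6*(1/2))**3 = (-1/2 + 3)**3 = (5/2)**3 = 125/8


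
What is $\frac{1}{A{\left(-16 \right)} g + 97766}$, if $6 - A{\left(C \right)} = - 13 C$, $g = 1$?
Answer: $\frac{1}{97564} \approx 1.025 \cdot 10^{-5}$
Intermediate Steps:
$A{\left(C \right)} = 6 + 13 C$ ($A{\left(C \right)} = 6 - - 13 C = 6 + 13 C$)
$\frac{1}{A{\left(-16 \right)} g + 97766} = \frac{1}{\left(6 + 13 \left(-16\right)\right) 1 + 97766} = \frac{1}{\left(6 - 208\right) 1 + 97766} = \frac{1}{\left(-202\right) 1 + 97766} = \frac{1}{-202 + 97766} = \frac{1}{97564}$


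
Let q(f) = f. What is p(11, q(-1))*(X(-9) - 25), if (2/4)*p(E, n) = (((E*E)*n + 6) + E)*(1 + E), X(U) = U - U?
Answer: 62400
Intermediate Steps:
X(U) = 0
p(E, n) = 2*(1 + E)*(6 + E + n*E**2) (p(E, n) = 2*((((E*E)*n + 6) + E)*(1 + E)) = 2*(((E**2*n + 6) + E)*(1 + E)) = 2*(((n*E**2 + 6) + E)*(1 + E)) = 2*(((6 + n*E**2) + E)*(1 + E)) = 2*((6 + E + n*E**2)*(1 + E)) = 2*((1 + E)*(6 + E + n*E**2)) = 2*(1 + E)*(6 + E + n*E**2))
p(11, q(-1))*(X(-9) - 25) = (12 + 2*11**2 + 14*11 + 2*(-1)*11**2 + 2*(-1)*11**3)*(0 - 25) = (12 + 2*121 + 154 + 2*(-1)*121 + 2*(-1)*1331)*(-25) = (12 + 242 + 154 - 242 - 2662)*(-25) = -2496*(-25) = 62400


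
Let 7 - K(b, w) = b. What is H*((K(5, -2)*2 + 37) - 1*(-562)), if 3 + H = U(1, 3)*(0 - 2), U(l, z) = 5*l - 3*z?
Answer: 3015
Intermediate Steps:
K(b, w) = 7 - b
U(l, z) = -3*z + 5*l
H = 5 (H = -3 + (-3*3 + 5*1)*(0 - 2) = -3 + (-9 + 5)*(-2) = -3 - 4*(-2) = -3 + 8 = 5)
H*((K(5, -2)*2 + 37) - 1*(-562)) = 5*(((7 - 1*5)*2 + 37) - 1*(-562)) = 5*(((7 - 5)*2 + 37) + 562) = 5*((2*2 + 37) + 562) = 5*((4 + 37) + 562) = 5*(41 + 562) = 5*603 = 3015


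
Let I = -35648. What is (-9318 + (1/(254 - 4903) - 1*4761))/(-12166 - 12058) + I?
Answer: -501814845797/14077172 ≈ -35647.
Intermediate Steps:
(-9318 + (1/(254 - 4903) - 1*4761))/(-12166 - 12058) + I = (-9318 + (1/(254 - 4903) - 1*4761))/(-12166 - 12058) - 35648 = (-9318 + (1/(-4649) - 4761))/(-24224) - 35648 = (-9318 + (-1/4649 - 4761))*(-1/24224) - 35648 = (-9318 - 22133890/4649)*(-1/24224) - 35648 = -65453272/4649*(-1/24224) - 35648 = 8181659/14077172 - 35648 = -501814845797/14077172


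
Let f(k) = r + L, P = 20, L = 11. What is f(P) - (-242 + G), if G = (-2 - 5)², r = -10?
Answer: 194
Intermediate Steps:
G = 49 (G = (-7)² = 49)
f(k) = 1 (f(k) = -10 + 11 = 1)
f(P) - (-242 + G) = 1 - (-242 + 49) = 1 - 1*(-193) = 1 + 193 = 194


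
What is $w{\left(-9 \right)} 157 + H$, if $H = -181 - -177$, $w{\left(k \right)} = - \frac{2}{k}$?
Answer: $\frac{278}{9} \approx 30.889$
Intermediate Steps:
$H = -4$ ($H = -181 + 177 = -4$)
$w{\left(-9 \right)} 157 + H = - \frac{2}{-9} \cdot 157 - 4 = \left(-2\right) \left(- \frac{1}{9}\right) 157 - 4 = \frac{2}{9} \cdot 157 - 4 = \frac{314}{9} - 4 = \frac{278}{9}$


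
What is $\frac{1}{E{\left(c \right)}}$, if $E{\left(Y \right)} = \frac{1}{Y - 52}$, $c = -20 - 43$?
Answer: $-115$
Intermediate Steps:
$c = -63$ ($c = -20 - 43 = -63$)
$E{\left(Y \right)} = \frac{1}{-52 + Y}$
$\frac{1}{E{\left(c \right)}} = \frac{1}{\frac{1}{-52 - 63}} = \frac{1}{\frac{1}{-115}} = \frac{1}{- \frac{1}{115}} = -115$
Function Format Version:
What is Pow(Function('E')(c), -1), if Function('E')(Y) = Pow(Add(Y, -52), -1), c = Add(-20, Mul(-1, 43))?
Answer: -115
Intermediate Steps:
c = -63 (c = Add(-20, -43) = -63)
Function('E')(Y) = Pow(Add(-52, Y), -1)
Pow(Function('E')(c), -1) = Pow(Pow(Add(-52, -63), -1), -1) = Pow(Pow(-115, -1), -1) = Pow(Rational(-1, 115), -1) = -115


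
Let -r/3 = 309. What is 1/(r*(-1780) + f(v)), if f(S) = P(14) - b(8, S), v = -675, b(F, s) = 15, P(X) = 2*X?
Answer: 1/1650073 ≈ 6.0603e-7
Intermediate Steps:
r = -927 (r = -3*309 = -927)
f(S) = 13 (f(S) = 2*14 - 1*15 = 28 - 15 = 13)
1/(r*(-1780) + f(v)) = 1/(-927*(-1780) + 13) = 1/(1650060 + 13) = 1/1650073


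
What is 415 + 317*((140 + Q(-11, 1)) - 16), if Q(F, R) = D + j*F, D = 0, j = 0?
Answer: 39723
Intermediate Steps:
Q(F, R) = 0 (Q(F, R) = 0 + 0*F = 0 + 0 = 0)
415 + 317*((140 + Q(-11, 1)) - 16) = 415 + 317*((140 + 0) - 16) = 415 + 317*(140 - 16) = 415 + 317*124 = 415 + 39308 = 39723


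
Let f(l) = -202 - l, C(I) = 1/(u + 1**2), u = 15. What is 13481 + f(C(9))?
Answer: 212463/16 ≈ 13279.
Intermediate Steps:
C(I) = 1/16 (C(I) = 1/(15 + 1**2) = 1/(15 + 1) = 1/16)
13481 + f(C(9)) = 13481 + (-202 - 1*1/16) = 13481 + (-202 - 1/16) = 13481 - 3233/16 = 212463/16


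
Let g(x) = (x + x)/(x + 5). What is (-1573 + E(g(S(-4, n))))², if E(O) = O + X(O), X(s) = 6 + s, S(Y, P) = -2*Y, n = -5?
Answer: 413674921/169 ≈ 2.4478e+6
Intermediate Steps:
g(x) = 2*x/(5 + x) (g(x) = (2*x)/(5 + x) = 2*x/(5 + x))
E(O) = 6 + 2*O (E(O) = O + (6 + O) = 6 + 2*O)
(-1573 + E(g(S(-4, n))))² = (-1573 + (6 + 2*(2*(-2*(-4))/(5 - 2*(-4)))))² = (-1573 + (6 + 2*(2*8/(5 + 8))))² = (-1573 + (6 + 2*(2*8/13)))² = (-1573 + (6 + 2*(2*8*(1/13))))² = (-1573 + (6 + 2*(16/13)))² = (-1573 + (6 + 32/13))² = (-1573 + 110/13)² = (-20339/13)² = 413674921/169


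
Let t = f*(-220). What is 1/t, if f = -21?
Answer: 1/4620 ≈ 0.00021645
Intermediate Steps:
t = 4620 (t = -21*(-220) = 4620)
1/t = 1/4620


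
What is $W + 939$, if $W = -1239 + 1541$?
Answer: $1241$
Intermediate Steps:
$W = 302$
$W + 939 = 302 + 939 = 1241$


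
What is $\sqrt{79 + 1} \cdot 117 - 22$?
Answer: $-22 + 468 \sqrt{5} \approx 1024.5$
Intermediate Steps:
$\sqrt{79 + 1} \cdot 117 - 22 = \sqrt{80} \cdot 117 - 22 = 4 \sqrt{5} \cdot 117 - 22 = 468 \sqrt{5} - 22 = -22 + 468 \sqrt{5}$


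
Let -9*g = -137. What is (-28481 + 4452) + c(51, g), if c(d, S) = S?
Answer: -216124/9 ≈ -24014.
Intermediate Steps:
g = 137/9 (g = -⅑*(-137) = 137/9 ≈ 15.222)
(-28481 + 4452) + c(51, g) = (-28481 + 4452) + 137/9 = -24029 + 137/9 = -216124/9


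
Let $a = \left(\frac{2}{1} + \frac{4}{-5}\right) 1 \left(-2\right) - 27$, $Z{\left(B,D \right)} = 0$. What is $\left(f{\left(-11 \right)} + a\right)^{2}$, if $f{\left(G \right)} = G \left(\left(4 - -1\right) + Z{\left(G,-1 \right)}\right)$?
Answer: $\frac{178084}{25} \approx 7123.4$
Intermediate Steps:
$f{\left(G \right)} = 5 G$ ($f{\left(G \right)} = G \left(\left(4 - -1\right) + 0\right) = G \left(\left(4 + 1\right) + 0\right) = G \left(5 + 0\right) = G 5 = 5 G$)
$a = - \frac{147}{5}$ ($a = \left(2 \cdot 1 + 4 \left(- \frac{1}{5}\right)\right) 1 \left(-2\right) - 27 = \left(2 - \frac{4}{5}\right) 1 \left(-2\right) - 27 = \frac{6}{5} \cdot 1 \left(-2\right) - 27 = \frac{6}{5} \left(-2\right) - 27 = - \frac{12}{5} - 27 = - \frac{147}{5} \approx -29.4$)
$\left(f{\left(-11 \right)} + a\right)^{2} = \left(5 \left(-11\right) - \frac{147}{5}\right)^{2} = \left(-55 - \frac{147}{5}\right)^{2} = \left(- \frac{422}{5}\right)^{2} = \frac{178084}{25}$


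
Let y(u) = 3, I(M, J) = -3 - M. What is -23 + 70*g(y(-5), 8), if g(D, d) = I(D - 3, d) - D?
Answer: -443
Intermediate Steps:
g(D, d) = -2*D (g(D, d) = (-3 - (D - 3)) - D = (-3 - (-3 + D)) - D = (-3 + (3 - D)) - D = -D - D = -2*D)
-23 + 70*g(y(-5), 8) = -23 + 70*(-2*3) = -23 + 70*(-6) = -23 - 420 = -443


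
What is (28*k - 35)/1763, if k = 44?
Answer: 1197/1763 ≈ 0.67896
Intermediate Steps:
(28*k - 35)/1763 = (28*44 - 35)/1763 = (1232 - 35)*(1/1763) = 1197*(1/1763) = 1197/1763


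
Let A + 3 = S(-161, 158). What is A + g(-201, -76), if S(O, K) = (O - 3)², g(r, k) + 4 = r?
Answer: 26688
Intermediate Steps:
g(r, k) = -4 + r
S(O, K) = (-3 + O)²
A = 26893 (A = -3 + (-3 - 161)² = -3 + (-164)² = -3 + 26896 = 26893)
A + g(-201, -76) = 26893 + (-4 - 201) = 26893 - 205 = 26688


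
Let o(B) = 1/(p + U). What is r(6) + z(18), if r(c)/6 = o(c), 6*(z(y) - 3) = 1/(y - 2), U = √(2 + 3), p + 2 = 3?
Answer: 145/96 + 3*√5/2 ≈ 4.8645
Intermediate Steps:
p = 1 (p = -2 + 3 = 1)
U = √5 ≈ 2.2361
o(B) = 1/(1 + √5)
z(y) = 3 + 1/(6*(-2 + y)) (z(y) = 3 + 1/(6*(y - 2)) = 3 + 1/(6*(-2 + y)))
r(c) = -3/2 + 3*√5/2 (r(c) = 6*(-¼ + √5/4) = -3/2 + 3*√5/2)
r(6) + z(18) = (-3/2 + 3*√5/2) + (-35 + 18*18)/(6*(-2 + 18)) = (-3/2 + 3*√5/2) + (⅙)*(-35 + 324)/16 = (-3/2 + 3*√5/2) + (⅙)*(1/16)*289 = (-3/2 + 3*√5/2) + 289/96 = 145/96 + 3*√5/2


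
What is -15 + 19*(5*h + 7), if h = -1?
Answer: 23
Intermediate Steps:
-15 + 19*(5*h + 7) = -15 + 19*(5*(-1) + 7) = -15 + 19*(-5 + 7) = -15 + 19*2 = -15 + 38 = 23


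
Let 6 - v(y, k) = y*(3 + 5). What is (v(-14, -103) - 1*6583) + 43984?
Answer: 37519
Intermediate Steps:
v(y, k) = 6 - 8*y (v(y, k) = 6 - y*(3 + 5) = 6 - y*8 = 6 - 8*y)
(v(-14, -103) - 1*6583) + 43984 = ((6 - 8*(-14)) - 1*6583) + 43984 = ((6 + 112) - 6583) + 43984 = (118 - 6583) + 43984 = -6465 + 43984 = 37519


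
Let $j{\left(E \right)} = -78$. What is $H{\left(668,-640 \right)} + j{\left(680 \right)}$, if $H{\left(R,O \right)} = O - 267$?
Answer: $-985$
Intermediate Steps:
$H{\left(R,O \right)} = -267 + O$
$H{\left(668,-640 \right)} + j{\left(680 \right)} = \left(-267 - 640\right) - 78 = -907 - 78 = -985$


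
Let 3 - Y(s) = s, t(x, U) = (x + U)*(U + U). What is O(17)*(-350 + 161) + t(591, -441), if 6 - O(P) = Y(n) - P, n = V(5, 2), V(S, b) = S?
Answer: -137025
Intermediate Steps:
t(x, U) = 2*U*(U + x) (t(x, U) = (U + x)*(2*U) = 2*U*(U + x))
n = 5
Y(s) = 3 - s
O(P) = 8 + P (O(P) = 6 - ((3 - 1*5) - P) = 6 - ((3 - 5) - P) = 6 - (-2 - P) = 6 + (2 + P) = 8 + P)
O(17)*(-350 + 161) + t(591, -441) = (8 + 17)*(-350 + 161) + 2*(-441)*(-441 + 591) = 25*(-189) + 2*(-441)*150 = -4725 - 132300 = -137025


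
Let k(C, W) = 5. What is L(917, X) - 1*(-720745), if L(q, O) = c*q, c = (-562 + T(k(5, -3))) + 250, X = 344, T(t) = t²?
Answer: 457566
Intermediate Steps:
c = -287 (c = (-562 + 5²) + 250 = (-562 + 25) + 250 = -537 + 250 = -287)
L(q, O) = -287*q
L(917, X) - 1*(-720745) = -287*917 - 1*(-720745) = -263179 + 720745 = 457566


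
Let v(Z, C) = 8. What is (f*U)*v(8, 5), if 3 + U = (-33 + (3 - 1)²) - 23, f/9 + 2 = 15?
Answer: -51480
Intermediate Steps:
f = 117 (f = -18 + 9*15 = -18 + 135 = 117)
U = -55 (U = -3 + ((-33 + (3 - 1)²) - 23) = -3 + ((-33 + 2²) - 23) = -3 + ((-33 + 4) - 23) = -3 + (-29 - 23) = -3 - 52 = -55)
(f*U)*v(8, 5) = (117*(-55))*8 = -6435*8 = -51480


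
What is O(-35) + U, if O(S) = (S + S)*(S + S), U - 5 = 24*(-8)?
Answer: 4713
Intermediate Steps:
U = -187 (U = 5 + 24*(-8) = 5 - 192 = -187)
O(S) = 4*S² (O(S) = (2*S)*(2*S) = 4*S²)
O(-35) + U = 4*(-35)² - 187 = 4*1225 - 187 = 4900 - 187 = 4713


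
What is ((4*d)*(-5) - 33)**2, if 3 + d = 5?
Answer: 5329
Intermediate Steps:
d = 2 (d = -3 + 5 = 2)
((4*d)*(-5) - 33)**2 = ((4*2)*(-5) - 33)**2 = (8*(-5) - 33)**2 = (-40 - 33)**2 = (-73)**2 = 5329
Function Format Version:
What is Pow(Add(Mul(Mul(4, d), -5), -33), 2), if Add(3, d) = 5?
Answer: 5329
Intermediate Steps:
d = 2 (d = Add(-3, 5) = 2)
Pow(Add(Mul(Mul(4, d), -5), -33), 2) = Pow(Add(Mul(Mul(4, 2), -5), -33), 2) = Pow(Add(Mul(8, -5), -33), 2) = Pow(Add(-40, -33), 2) = Pow(-73, 2) = 5329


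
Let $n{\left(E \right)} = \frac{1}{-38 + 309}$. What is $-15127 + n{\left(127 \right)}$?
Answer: $- \frac{4099416}{271} \approx -15127.0$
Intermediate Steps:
$n{\left(E \right)} = \frac{1}{271}$
$-15127 + n{\left(127 \right)} = -15127 + \frac{1}{271} = - \frac{4099416}{271}$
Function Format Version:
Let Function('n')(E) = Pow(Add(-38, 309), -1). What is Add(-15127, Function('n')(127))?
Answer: Rational(-4099416, 271) ≈ -15127.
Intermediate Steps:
Function('n')(E) = Rational(1, 271) (Function('n')(E) = Pow(271, -1) = Rational(1, 271))
Add(-15127, Function('n')(127)) = Add(-15127, Rational(1, 271)) = Rational(-4099416, 271)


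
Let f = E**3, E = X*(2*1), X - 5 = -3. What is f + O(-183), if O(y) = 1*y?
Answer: -119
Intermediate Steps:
X = 2 (X = 5 - 3 = 2)
E = 4 (E = 2*(2*1) = 2*2 = 4)
O(y) = y
f = 64 (f = 4**3 = 64)
f + O(-183) = 64 - 183 = -119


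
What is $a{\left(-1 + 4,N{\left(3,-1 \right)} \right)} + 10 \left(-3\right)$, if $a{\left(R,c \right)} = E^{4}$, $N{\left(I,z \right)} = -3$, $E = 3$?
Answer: $51$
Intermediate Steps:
$a{\left(R,c \right)} = 81$ ($a{\left(R,c \right)} = 3^{4} = 81$)
$a{\left(-1 + 4,N{\left(3,-1 \right)} \right)} + 10 \left(-3\right) = 81 + 10 \left(-3\right) = 81 - 30 = 51$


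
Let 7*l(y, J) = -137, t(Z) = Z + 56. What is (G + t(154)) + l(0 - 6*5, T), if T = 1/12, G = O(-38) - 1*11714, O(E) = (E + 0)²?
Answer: -70557/7 ≈ -10080.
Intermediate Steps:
O(E) = E²
t(Z) = 56 + Z
G = -10270 (G = (-38)² - 1*11714 = 1444 - 11714 = -10270)
T = 1/12 ≈ 0.083333
l(y, J) = -137/7 (l(y, J) = (⅐)*(-137) = -137/7)
(G + t(154)) + l(0 - 6*5, T) = (-10270 + (56 + 154)) - 137/7 = (-10270 + 210) - 137/7 = -10060 - 137/7 = -70557/7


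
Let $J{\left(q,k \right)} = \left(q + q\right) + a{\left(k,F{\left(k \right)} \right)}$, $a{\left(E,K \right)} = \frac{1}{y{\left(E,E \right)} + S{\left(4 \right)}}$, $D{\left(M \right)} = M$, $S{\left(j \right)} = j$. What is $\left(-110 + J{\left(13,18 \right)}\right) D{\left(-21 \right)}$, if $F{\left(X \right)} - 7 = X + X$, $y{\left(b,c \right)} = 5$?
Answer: $\frac{5285}{3} \approx 1761.7$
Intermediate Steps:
$F{\left(X \right)} = 7 + 2 X$ ($F{\left(X \right)} = 7 + \left(X + X\right) = 7 + 2 X$)
$a{\left(E,K \right)} = \frac{1}{9}$ ($a{\left(E,K \right)} = \frac{1}{5 + 4} = \frac{1}{9}$)
$J{\left(q,k \right)} = \frac{1}{9} + 2 q$ ($J{\left(q,k \right)} = \left(q + q\right) + \frac{1}{9} = 2 q + \frac{1}{9} = \frac{1}{9} + 2 q$)
$\left(-110 + J{\left(13,18 \right)}\right) D{\left(-21 \right)} = \left(-110 + \left(\frac{1}{9} + 2 \cdot 13\right)\right) \left(-21\right) = \left(-110 + \left(\frac{1}{9} + 26\right)\right) \left(-21\right) = \left(-110 + \frac{235}{9}\right) \left(-21\right) = \left(- \frac{755}{9}\right) \left(-21\right) = \frac{5285}{3}$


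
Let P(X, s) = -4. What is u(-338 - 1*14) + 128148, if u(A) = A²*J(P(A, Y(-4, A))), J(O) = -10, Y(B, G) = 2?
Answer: -1110892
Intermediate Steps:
u(A) = -10*A² (u(A) = A²*(-10) = -10*A²)
u(-338 - 1*14) + 128148 = -10*(-338 - 1*14)² + 128148 = -10*(-338 - 14)² + 128148 = -10*(-352)² + 128148 = -10*123904 + 128148 = -1239040 + 128148 = -1110892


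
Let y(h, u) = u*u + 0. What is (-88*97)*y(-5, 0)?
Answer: 0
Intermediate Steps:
y(h, u) = u**2 (y(h, u) = u**2 + 0 = u**2)
(-88*97)*y(-5, 0) = -88*97*0**2 = -8536*0 = 0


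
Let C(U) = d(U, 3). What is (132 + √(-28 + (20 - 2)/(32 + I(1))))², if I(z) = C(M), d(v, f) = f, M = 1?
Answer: (4620 + I*√33670)²/1225 ≈ 17397.0 + 1384.1*I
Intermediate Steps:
C(U) = 3
I(z) = 3
(132 + √(-28 + (20 - 2)/(32 + I(1))))² = (132 + √(-28 + (20 - 2)/(32 + 3)))² = (132 + √(-28 + 18/35))² = (132 + √(-962/35))² = (132 + I*√33670/35)²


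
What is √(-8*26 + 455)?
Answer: √247 ≈ 15.716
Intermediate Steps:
√(-8*26 + 455) = √(-208 + 455) = √247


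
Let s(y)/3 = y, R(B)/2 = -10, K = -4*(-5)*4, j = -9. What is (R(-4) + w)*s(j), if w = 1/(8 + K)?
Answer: 47493/88 ≈ 539.69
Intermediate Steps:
K = 80 (K = 20*4 = 80)
R(B) = -20 (R(B) = 2*(-10) = -20)
s(y) = 3*y
w = 1/88 (w = 1/(8 + 80) = 1/88 ≈ 0.011364)
(R(-4) + w)*s(j) = (-20 + 1/88)*(3*(-9)) = -1759/88*(-27) = 47493/88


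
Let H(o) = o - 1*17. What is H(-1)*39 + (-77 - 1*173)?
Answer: -952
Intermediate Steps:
H(o) = -17 + o (H(o) = o - 17 = -17 + o)
H(-1)*39 + (-77 - 1*173) = (-17 - 1)*39 + (-77 - 1*173) = -18*39 + (-77 - 173) = -702 - 250 = -952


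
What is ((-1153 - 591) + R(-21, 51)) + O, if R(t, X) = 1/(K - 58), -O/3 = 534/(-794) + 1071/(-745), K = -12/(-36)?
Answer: -88912828037/51167345 ≈ -1737.7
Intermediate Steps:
K = 1/3 (K = -12*(-1/36) = 1/3 ≈ 0.33333)
O = 1872306/295765 (O = -3*(534/(-794) + 1071/(-745)) = -3*(534*(-1/794) + 1071*(-1/745)) = -3*(-267/397 - 1071/745) = -3*(-624102/295765) = 1872306/295765 ≈ 6.3304)
R(t, X) = -3/173 (R(t, X) = 1/(1/3 - 58) = 1/(-173/3) = -3/173)
((-1153 - 591) + R(-21, 51)) + O = ((-1153 - 591) - 3/173) + 1872306/295765 = (-1744 - 3/173) + 1872306/295765 = -301715/173 + 1872306/295765 = -88912828037/51167345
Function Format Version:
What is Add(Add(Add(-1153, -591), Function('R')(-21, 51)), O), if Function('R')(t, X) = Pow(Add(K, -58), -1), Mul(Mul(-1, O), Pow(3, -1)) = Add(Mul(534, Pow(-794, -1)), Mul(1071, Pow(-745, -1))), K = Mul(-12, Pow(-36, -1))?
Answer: Rational(-88912828037, 51167345) ≈ -1737.7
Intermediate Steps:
K = Rational(1, 3) (K = Mul(-12, Rational(-1, 36)) = Rational(1, 3) ≈ 0.33333)
O = Rational(1872306, 295765) (O = Mul(-3, Add(Mul(534, Pow(-794, -1)), Mul(1071, Pow(-745, -1)))) = Mul(-3, Add(Mul(534, Rational(-1, 794)), Mul(1071, Rational(-1, 745)))) = Mul(-3, Add(Rational(-267, 397), Rational(-1071, 745))) = Mul(-3, Rational(-624102, 295765)) = Rational(1872306, 295765) ≈ 6.3304)
Function('R')(t, X) = Rational(-3, 173) (Function('R')(t, X) = Pow(Add(Rational(1, 3), -58), -1) = Pow(Rational(-173, 3), -1) = Rational(-3, 173))
Add(Add(Add(-1153, -591), Function('R')(-21, 51)), O) = Add(Add(Add(-1153, -591), Rational(-3, 173)), Rational(1872306, 295765)) = Add(Add(-1744, Rational(-3, 173)), Rational(1872306, 295765)) = Add(Rational(-301715, 173), Rational(1872306, 295765)) = Rational(-88912828037, 51167345)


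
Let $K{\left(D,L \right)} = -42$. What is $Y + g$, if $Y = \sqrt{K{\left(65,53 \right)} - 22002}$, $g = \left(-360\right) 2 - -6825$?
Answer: $6105 + 2 i \sqrt{5511} \approx 6105.0 + 148.47 i$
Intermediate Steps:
$g = 6105$ ($g = -720 + 6825 = 6105$)
$Y = 2 i \sqrt{5511}$ ($Y = \sqrt{-42 - 22002} = \sqrt{-22044} = 2 i \sqrt{5511} \approx 148.47 i$)
$Y + g = 2 i \sqrt{5511} + 6105 = 6105 + 2 i \sqrt{5511}$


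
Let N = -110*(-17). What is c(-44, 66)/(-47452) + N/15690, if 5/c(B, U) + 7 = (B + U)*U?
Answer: 2564446867/21516682332 ≈ 0.11918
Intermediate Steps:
N = 1870
c(B, U) = 5/(-7 + U*(B + U)) (c(B, U) = 5/(-7 + (B + U)*U) = 5/(-7 + U*(B + U)))
c(-44, 66)/(-47452) + N/15690 = (5/(-7 + 66² - 44*66))/(-47452) + 1870/15690 = (5/(-7 + 4356 - 2904))*(-1/47452) + 1870*(1/15690) = (5/1445)*(-1/47452) + 187/1569 = (5*(1/1445))*(-1/47452) + 187/1569 = (1/289)*(-1/47452) + 187/1569 = -1/13713628 + 187/1569 = 2564446867/21516682332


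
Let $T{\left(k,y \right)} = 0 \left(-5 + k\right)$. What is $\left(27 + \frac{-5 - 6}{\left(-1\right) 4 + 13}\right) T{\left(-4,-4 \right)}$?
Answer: $0$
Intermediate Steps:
$T{\left(k,y \right)} = 0$
$\left(27 + \frac{-5 - 6}{\left(-1\right) 4 + 13}\right) T{\left(-4,-4 \right)} = \left(27 + \frac{-5 - 6}{\left(-1\right) 4 + 13}\right) 0 = \left(27 - \frac{11}{-4 + 13}\right) 0 = \left(27 - \frac{11}{9}\right) 0 = \frac{232}{9} \cdot 0 = 0$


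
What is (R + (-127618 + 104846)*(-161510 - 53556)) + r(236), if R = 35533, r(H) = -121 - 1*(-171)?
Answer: 4897518535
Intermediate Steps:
r(H) = 50 (r(H) = -121 + 171 = 50)
(R + (-127618 + 104846)*(-161510 - 53556)) + r(236) = (35533 + (-127618 + 104846)*(-161510 - 53556)) + 50 = (35533 - 22772*(-215066)) + 50 = (35533 + 4897482952) + 50 = 4897518485 + 50 = 4897518535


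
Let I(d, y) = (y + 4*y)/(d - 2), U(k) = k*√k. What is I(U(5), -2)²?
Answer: 100/(2 - 5*√5)² ≈ 1.1865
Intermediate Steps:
U(k) = k^(3/2)
I(d, y) = 5*y/(-2 + d) (I(d, y) = (5*y)/(-2 + d) = 5*y/(-2 + d))
I(U(5), -2)² = (5*(-2)/(-2 + 5^(3/2)))² = (5*(-2)/(-2 + 5*√5))² = (-10/(-2 + 5*√5))² = 100/(-2 + 5*√5)²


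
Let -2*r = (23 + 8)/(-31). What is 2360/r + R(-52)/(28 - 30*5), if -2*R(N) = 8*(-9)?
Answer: 287902/61 ≈ 4719.7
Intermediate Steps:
R(N) = 36 (R(N) = -4*(-9) = -½*(-72) = 36)
r = ½ (r = -(23 + 8)/(2*(-31)) = -(-1)*31/62 = -½*(-1) = ½ ≈ 0.50000)
2360/r + R(-52)/(28 - 30*5) = 2360/(½) + 36/(28 - 30*5) = 2360*2 + 36/(28 - 150) = 4720 + 36/(-122) = 4720 + 36*(-1/122) = 4720 - 18/61 = 287902/61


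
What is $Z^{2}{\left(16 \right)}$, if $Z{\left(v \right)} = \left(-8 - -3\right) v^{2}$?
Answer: $1638400$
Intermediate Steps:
$Z{\left(v \right)} = - 5 v^{2}$ ($Z{\left(v \right)} = \left(-8 + 3\right) v^{2} = - 5 v^{2}$)
$Z^{2}{\left(16 \right)} = \left(- 5 \cdot 16^{2}\right)^{2} = \left(\left(-5\right) 256\right)^{2} = \left(-1280\right)^{2} = 1638400$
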